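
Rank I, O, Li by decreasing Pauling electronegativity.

O, I, Li

Li is in period 2, group 1; O is in period 2, group 16; I is in period 5, group 17.
EN rises left→right (higher Z_eff, smaller atoms) and falls top→bottom (larger, more shielded atoms).
These span different periods and groups, so the two trends combine.
I > Li: period and group pull opposite ways; the across-period shift dominates (2.66 vs 0.98).
O > I: the two effects oppose for this pair; the down-group effect wins (3.44 vs 2.66).
Tabulated electronegativity (Pauling): Li 0.98, O 3.44, I 2.66.
So from highest to lowest: O > I > Li.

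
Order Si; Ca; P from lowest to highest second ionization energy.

Consider each +1 ion: Si⁺ still has 3 valence electrons; Ca⁺ still has 1 valence electron; P⁺ still has 4 valence electrons.
All are still removing valence electrons, so compare the +1 ions as you would atoms: IE_2 generally rises across a period (higher Z_eff) and falls down a group (larger shell), subject to the usual subshell exceptions.
Valence configurations: Si⁺ [Ne]3s²3p¹, Ca⁺ [Ar]4s¹, P⁺ [Ne]3s²3p².
The numbers (kJ/mol): Si 1577, Ca 1145, P 1907.
Hence IE_2: Ca < Si < P.

Ca < Si < P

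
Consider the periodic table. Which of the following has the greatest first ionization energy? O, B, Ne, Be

Be is in period 2, group 2; B is in period 2, group 13; O is in period 2, group 16; Ne is in period 2, group 18.
Across a period the outer electron is held more tightly (higher IE₁); down a group it sits in a higher shell, more shielded, and comes off more easily.
All lie in period 2; the across-period trend (first ionization energy increases left to right) applies, with the exception below.
Note the exception: Be has a higher first ionization energy than B, contrary to the simple trend — removing B's lone 2p electron is easier than breaking Be's filled 2s².
For reference (kJ/mol): Be 900, B 801, O 1314, Ne 2081.
The greatest first ionization energy among these belongs to Ne.

Ne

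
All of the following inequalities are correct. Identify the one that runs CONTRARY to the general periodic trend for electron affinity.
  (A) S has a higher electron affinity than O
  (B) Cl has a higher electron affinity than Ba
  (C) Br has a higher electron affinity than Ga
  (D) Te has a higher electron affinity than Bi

(A)

The general trend: electron affinity increases across a period and decreases down a group.
(A) S (period 3, group 16) vs O (period 2, group 16): the stated order contradicts the simple trend.
(B) Cl (period 3, group 17) vs Ba (period 6, group 2): the stated order agrees with the simple trend.
(C) Br (period 4, group 17) vs Ga (period 4, group 13): the stated order agrees with the simple trend.
(D) Te (period 5, group 16) vs Bi (period 6, group 15): the stated order agrees with the simple trend.
The exception is (A): the compact 2p subshell of O repels the added electron more than S's larger 3p does.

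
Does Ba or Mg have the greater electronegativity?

Mg

Atoms toward the upper right of the periodic table pull bonding electrons most strongly.
All are in group 2, so electronegativity increases up the group.
So Mg has the greater electronegativity (Mg > Ba).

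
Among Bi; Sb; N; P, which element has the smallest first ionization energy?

Bi

Across a period the outer electron is held more tightly (higher IE₁); down a group it sits in a higher shell, more shielded, and comes off more easily.
All are in group 15, so first ionization energy increases up the group.
The smallest first ionization energy among these belongs to Bi.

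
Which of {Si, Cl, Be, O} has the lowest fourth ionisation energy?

Si

Consider each +3 ion: Si³⁺ still has 1 valence electron; Cl³⁺ still has 4 valence electrons; Be³⁺ is already 1 electron into the core; O³⁺ still has 3 valence electrons.
Core electrons are held far more tightly than valence electrons, so Be tops the IE_4 order.
Valence configurations: Si³⁺ [Ne]3s¹, Cl³⁺ [Ne]3s²3p², O³⁺ [He]2s²2p¹.
Tabulated IE_4 (kJ/mol): Si 4356, Cl 5159, Be 21007, O 7469.
Hence IE_4: Si < Cl < O < Be.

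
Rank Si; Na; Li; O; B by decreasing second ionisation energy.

Li > Na > O > B > Si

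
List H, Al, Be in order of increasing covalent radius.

H < Be < Al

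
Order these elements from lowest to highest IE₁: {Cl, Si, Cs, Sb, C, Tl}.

Cs, Tl, Si, Sb, C, Cl

C is in period 2, group 14; Si is in period 3, group 14; Cl is in period 3, group 17; Sb is in period 5, group 15; Cs is in period 6, group 1; Tl is in period 6, group 13.
IE₁ increases left→right with effective nuclear charge and decreases top→bottom as the valence shell moves farther out.
Neither a single period nor a single group — weigh both effects.
Tl > Cs: both are in period 6; the period trend gives Tl the larger value.
Si > Tl: relative to Tl, both the across-period and down-group shifts push Si's first ionization energy up.
Sb > Si: the two effects oppose for this pair; the across-period effect wins (831 vs 786 kJ/mol).
C > Sb: period and group pull opposite ways; the down-group shift dominates (1086 vs 831 kJ/mol).
Cl > C: the two effects oppose for this pair; the across-period effect wins (1251 vs 1086 kJ/mol).
Tabulated first ionization energy (kJ/mol): C 1086, Si 786, Cl 1251, Sb 831, Cs 376, Tl 589.
So from lowest to highest: Cs < Tl < Si < Sb < C < Cl.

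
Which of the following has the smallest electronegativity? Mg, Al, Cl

Mg

Mg is in period 3, group 2; Al is in period 3, group 13; Cl is in period 3, group 17.
EN rises left→right (higher Z_eff, smaller atoms) and falls top→bottom (larger, more shielded atoms).
All lie in period 3, so electronegativity increases left to right.
The smallest electronegativity among these belongs to Mg.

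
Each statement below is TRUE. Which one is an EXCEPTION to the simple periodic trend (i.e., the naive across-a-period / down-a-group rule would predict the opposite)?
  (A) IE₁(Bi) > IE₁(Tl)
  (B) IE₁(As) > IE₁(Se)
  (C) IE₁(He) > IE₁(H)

The general trend: IE₁ increases across a period and decreases down a group.
(A) Bi (period 6, group 15) vs Tl (period 6, group 13): the stated order agrees with the simple trend.
(B) As (period 4, group 15) vs Se (period 4, group 16): the stated order contradicts the simple trend.
(C) He (period 1, group 18) vs H (period 1, group 1): the stated order agrees with the simple trend.
The exception is (B): Se (4p⁴) ionizes more easily than half-filled As (4p³).

(B)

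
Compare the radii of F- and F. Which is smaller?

F

Forming F- adds 1 electron to F. More electron–electron repulsion in the same shell, with unchanged nuclear charge, lets the cloud expand.
An anion is larger than its parent atom: F- > F.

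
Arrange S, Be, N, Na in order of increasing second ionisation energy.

The second ionization energy removes an electron from the +1 ion. For each element: S⁺ still has 5 valence electrons; Be⁺ still has 1 valence electron; N⁺ still has 4 valence electrons; Na⁺ is the bare [Ne] core.
Core electrons are held far more tightly than valence electrons, so Na tops the IE_2 order.
Valence configurations: S⁺ [Ne]3s²3p³, Be⁺ [He]2s¹, N⁺ [He]2s²2p².
Approximate IE_2 values (kJ/mol): S 2252, Be 1757, N 2856, Na 4562.
Hence IE_2: Be < S < N < Na.

Be, S, N, Na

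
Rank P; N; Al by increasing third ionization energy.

Al < P < N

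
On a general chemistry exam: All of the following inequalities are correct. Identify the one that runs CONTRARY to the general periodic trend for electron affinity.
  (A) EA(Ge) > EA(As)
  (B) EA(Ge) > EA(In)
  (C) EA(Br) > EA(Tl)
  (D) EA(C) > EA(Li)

(A)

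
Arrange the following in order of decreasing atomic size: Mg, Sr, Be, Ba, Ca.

Be is in period 2, group 2; Mg is in period 3, group 2; Ca is in period 4, group 2; Sr is in period 5, group 2; Ba is in period 6, group 2.
Moving right in a period, electrons are added to the same shell under a stronger nuclear pull, so atoms get smaller; moving down, a new shell is opened and atoms get larger.
All are in group 2, so atomic radius increases down the group.
So from largest to smallest: Ba > Sr > Ca > Mg > Be.

Ba > Sr > Ca > Mg > Be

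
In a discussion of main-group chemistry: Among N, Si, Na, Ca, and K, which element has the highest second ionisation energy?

Na

After 1 electron has been removed, what remains? N⁺ still has 4 valence electrons; Si⁺ still has 3 valence electrons; Na⁺ is the bare [Ne] core; Ca⁺ still has 1 valence electron; K⁺ is the bare [Ar] core.
Pulling an electron out of a noble-gas core costs far more than removing a remaining valence electron, so K and Na sit at the high end of IE_2.
Valence configurations: N⁺ [He]2s²2p², Si⁺ [Ne]3s²3p¹, Ca⁺ [Ar]4s¹.
The numbers (kJ/mol): N 2856, Si 1577, Na 4562, Ca 1145, K 3052.
Overall IE_2 order: Ca < Si < N < K < Na.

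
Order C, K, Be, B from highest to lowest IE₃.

IE_3 is the cost of taking one more electron from the +2 cation: C²⁺ still has 2 valence electrons; K²⁺ is already 1 electron into the core; Be²⁺ is the bare [He] core; B²⁺ still has 1 valence electron.
Usually core removal costs more than valence removal, but here the competition is close: a tightly held n=2 valence electron can cost more to remove than an n=3 core electron, so the actual values have to decide it.
Valence configurations: C²⁺ [He]2s², B²⁺ [He]2s¹.
Approximate IE_3 values (kJ/mol): C 4620, K 4420, Be 14849, B 3660.
Overall IE_3 order: B < K < C < Be.

Be > C > K > B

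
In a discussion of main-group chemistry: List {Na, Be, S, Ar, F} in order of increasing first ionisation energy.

Across a period the outer electron is held more tightly (higher IE₁); down a group it sits in a higher shell, more shielded, and comes off more easily.
Neither a single period nor a single group — weigh both effects.
Be > Na: relative to Na, both the across-period and down-group shifts push Be's first ionization energy up.
S > Be: the two effects oppose for this pair; the across-period effect wins (1000 vs 900 kJ/mol).
Ar > S: Ar lies to the right of S in period 3, so the across-period effect alone puts Ar higher.
F > Ar: the two effects oppose for this pair; the down-group effect wins (1681 vs 1521 kJ/mol).
Tabulated first ionization energy (kJ/mol): Be 900, F 1681, Na 496, S 1000, Ar 1521.
So from lowest to highest: Na < Be < S < Ar < F.

Na, Be, S, Ar, F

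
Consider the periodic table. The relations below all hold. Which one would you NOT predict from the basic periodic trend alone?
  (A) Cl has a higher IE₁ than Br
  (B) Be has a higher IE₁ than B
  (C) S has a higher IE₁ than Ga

(B)

The general trend: IE₁ increases across a period and decreases down a group.
(A) Cl (period 3, group 17) vs Br (period 4, group 17): the stated order agrees with the simple trend.
(B) Be (period 2, group 2) vs B (period 2, group 13): the stated order contradicts the simple trend.
(C) S (period 3, group 16) vs Ga (period 4, group 13): the stated order agrees with the simple trend.
The exception is (B): removing B's lone 2p electron is easier than breaking Be's filled 2s².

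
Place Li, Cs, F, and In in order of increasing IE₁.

Cs < Li < In < F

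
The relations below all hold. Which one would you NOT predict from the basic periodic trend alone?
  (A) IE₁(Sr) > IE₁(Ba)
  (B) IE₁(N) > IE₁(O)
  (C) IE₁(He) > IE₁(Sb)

The general trend: first ionisation energy increases across a period and decreases down a group.
(A) Sr (period 5, group 2) vs Ba (period 6, group 2): the stated order agrees with the simple trend.
(B) N (period 2, group 15) vs O (period 2, group 16): the stated order contradicts the simple trend.
(C) He (period 1, group 18) vs Sb (period 5, group 15): the stated order agrees with the simple trend.
The exception is (B): pairing an electron in O's 2p⁴ costs repulsion energy, so O ionizes more easily than half-filled N (2p³).

(B)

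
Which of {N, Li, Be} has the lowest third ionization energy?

N

After 2 electrons have been removed, what remains? N²⁺ still has 3 valence electrons; Li²⁺ is already 1 electron into the core; Be²⁺ is the bare [He] core.
Pulling an electron out of a noble-gas core costs far more than removing a remaining valence electron, so Li and Be sit at the high end of IE_3.
Approximate IE_3 values (kJ/mol): N 4578, Li 11815, Be 14849.
Overall IE_3 order: N < Li < Be.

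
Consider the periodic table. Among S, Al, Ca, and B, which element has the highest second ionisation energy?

Consider each +1 ion: S⁺ still has 5 valence electrons; Al⁺ still has 2 valence electrons; Ca⁺ still has 1 valence electron; B⁺ still has 2 valence electrons.
All are still removing valence electrons, so compare the +1 ions as you would atoms: IE_2 generally rises across a period (higher Z_eff) and falls down a group (larger shell), subject to the usual subshell exceptions.
Valence configurations: S⁺ [Ne]3s²3p³, Al⁺ [Ne]3s², Ca⁺ [Ar]4s¹, B⁺ [He]2s².
The numbers (kJ/mol): S 2252, Al 1817, Ca 1145, B 2427.
So the second ionization energies run Ca < Al < S < B.

B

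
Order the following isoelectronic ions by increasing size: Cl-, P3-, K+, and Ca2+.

Ca2+ < K+ < Cl- < P3-

All of these have 18 electrons, so size is governed by nuclear charge alone: the more protons, the stronger the pull on the same electron cloud, and the smaller the ion.
Nuclear charges: Ca2+ (Z=20), K+ (Z=19), Cl- (Z=17), P3- (Z=15).
Smallest to largest: Ca2+ < K+ < Cl- < P3-.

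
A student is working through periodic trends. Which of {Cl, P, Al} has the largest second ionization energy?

Cl

The second ionization energy removes an electron from the +1 ion. For each element: Cl⁺ still has 6 valence electrons; P⁺ still has 4 valence electrons; Al⁺ still has 2 valence electrons.
All are still removing valence electrons, so compare the +1 ions as you would atoms: IE_2 generally rises across a period (higher Z_eff) and falls down a group (larger shell), subject to the usual subshell exceptions.
Valence configurations: Cl⁺ [Ne]3s²3p⁴, P⁺ [Ne]3s²3p², Al⁺ [Ne]3s².
The numbers (kJ/mol): Cl 2298, P 1907, Al 1817.
So the second ionization energies run Al < P < Cl.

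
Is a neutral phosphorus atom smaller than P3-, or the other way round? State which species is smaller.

P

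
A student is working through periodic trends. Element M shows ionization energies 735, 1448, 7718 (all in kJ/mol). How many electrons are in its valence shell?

Look for the largest jump between consecutive ionization energies: IE3/IE2 ≈ 5.3, far larger than any earlier ratio.
That jump marks the point where a core electron is being removed. So the atom has 2 valence electrons.

2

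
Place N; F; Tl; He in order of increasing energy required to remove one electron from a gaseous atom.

He is in period 1, group 18; N is in period 2, group 15; F is in period 2, group 17; Tl is in period 6, group 13.
Across a period the outer electron is held more tightly (higher IE₁); down a group it sits in a higher shell, more shielded, and comes off more easily.
Neither a single period nor a single group — weigh both effects.
N > Tl: both effects reinforce here, so N is clearly the higher of the two.
F > N: both are in period 2; the period trend gives F the larger value.
He > F: relative to F, both the across-period and down-group shifts push He's first ionization energy up.
Tabulated first ionization energy (kJ/mol): He 2372, N 1402, F 1681, Tl 589.
So from lowest to highest: Tl < N < F < He.

Tl, N, F, He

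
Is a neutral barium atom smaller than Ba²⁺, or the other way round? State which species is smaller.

Forming Ba²⁺ removes 2 electrons from Ba. Fewer electrons for the same nuclear charge means less shielding and a higher Z_eff on the remaining electrons, and for main-group metals the entire outer shell is lost.
A cation is smaller than its parent atom: Ba²⁺ < Ba.

Ba²⁺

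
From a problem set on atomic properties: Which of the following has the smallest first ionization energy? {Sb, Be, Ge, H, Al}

H is in period 1, group 1; Be is in period 2, group 2; Al is in period 3, group 13; Ge is in period 4, group 14; Sb is in period 5, group 15.
IE₁ increases left→right with effective nuclear charge and decreases top→bottom as the valence shell moves farther out.
These sit on a diagonal, where the across-period and down-group effects partly cancel.
Ge > Al: period and group pull opposite ways; the across-period shift dominates (762 vs 578 kJ/mol).
Sb > Ge: period and group pull opposite ways; the across-period shift dominates (831 vs 762 kJ/mol).
Be > Sb: period and group pull opposite ways; the down-group shift dominates (900 vs 831 kJ/mol).
H > Be: period and group pull opposite ways; the down-group shift dominates (1312 vs 900 kJ/mol).
For reference (kJ/mol): H 1312, Be 900, Al 578, Ge 762, Sb 831.
The smallest first ionization energy among these belongs to Al.

Al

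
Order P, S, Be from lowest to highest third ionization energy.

P < S < Be

After 2 electrons have been removed, what remains? P²⁺ still has 3 valence electrons; S²⁺ still has 4 valence electrons; Be²⁺ is the bare [He] core.
Core electrons are held far more tightly than valence electrons, so Be tops the IE_3 order.
Valence configurations: P²⁺ [Ne]3s²3p¹, S²⁺ [Ne]3s²3p².
Approximate IE_3 values (kJ/mol): P 2914, S 3357, Be 14849.
So the third ionization energies run P < S < Be.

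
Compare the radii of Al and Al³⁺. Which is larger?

Forming Al³⁺ removes 3 electrons from Al. Fewer electrons for the same nuclear charge means less shielding and a higher Z_eff on the remaining electrons, and for main-group metals the entire outer shell is lost.
A cation is smaller than its parent atom: Al³⁺ < Al.

Al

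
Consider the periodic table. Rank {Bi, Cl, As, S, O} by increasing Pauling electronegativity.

O is in period 2, group 16; S is in period 3, group 16; Cl is in period 3, group 17; As is in period 4, group 15; Bi is in period 6, group 15.
Electronegativity increases across a period and decreases down a group, tracking effective nuclear charge and atomic size.
Here both period and group differ, so the two effects have to be weighed against each other.
As > Bi: As sits above Bi in group 15, so the down-group effect alone puts As higher.
S > As: relative to As, both the across-period and down-group shifts push S's electronegativity up.
Cl > S: Cl lies to the right of S in period 3, so the across-period effect alone puts Cl higher.
O > Cl: the two effects oppose for this pair; the down-group effect wins (3.44 vs 3.16).
For reference (Pauling): O 3.44, S 2.58, Cl 3.16, As 2.18, Bi 2.02.
So from lowest to highest: Bi < As < S < Cl < O.

Bi < As < S < Cl < O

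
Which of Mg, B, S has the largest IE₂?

B

Consider each +1 ion: Mg⁺ still has 1 valence electron; B⁺ still has 2 valence electrons; S⁺ still has 5 valence electrons.
All are still removing valence electrons, so compare the +1 ions as you would atoms: IE_2 generally rises across a period (higher Z_eff) and falls down a group (larger shell), subject to the usual subshell exceptions.
Valence configurations: Mg⁺ [Ne]3s¹, B⁺ [He]2s², S⁺ [Ne]3s²3p³.
The numbers (kJ/mol): Mg 1451, B 2427, S 2252.
Overall IE_2 order: Mg < S < B.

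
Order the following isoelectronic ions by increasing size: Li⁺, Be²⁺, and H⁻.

All of these have 2 electrons, so size is governed by nuclear charge alone: the more protons, the stronger the pull on the same electron cloud, and the smaller the ion.
Nuclear charges: Be²⁺ (Z=4), Li⁺ (Z=3), H⁻ (Z=1).
Smallest to largest: Be²⁺ < Li⁺ < H⁻.

Be²⁺ < Li⁺ < H⁻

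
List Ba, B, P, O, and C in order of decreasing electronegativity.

O > C > P > B > Ba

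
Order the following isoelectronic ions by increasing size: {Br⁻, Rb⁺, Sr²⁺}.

All of these have 36 electrons, so size is governed by nuclear charge alone: the more protons, the stronger the pull on the same electron cloud, and the smaller the ion.
Nuclear charges: Sr²⁺ (Z=38), Rb⁺ (Z=37), Br⁻ (Z=35).
Smallest to largest: Sr²⁺ < Rb⁺ < Br⁻.

Sr²⁺ < Rb⁺ < Br⁻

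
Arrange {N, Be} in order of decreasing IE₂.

N > Be

After 1 electron has been removed, what remains? N⁺ still has 4 valence electrons; Be⁺ still has 1 valence electron.
All are still removing valence electrons, so compare the +1 ions as you would atoms: IE_2 generally rises across a period (higher Z_eff) and falls down a group (larger shell), subject to the usual subshell exceptions.
Valence configurations: N⁺ [He]2s²2p², Be⁺ [He]2s¹.
Tabulated IE_2 (kJ/mol): N 2856, Be 1757.
Putting it together, IE_2: Be < N.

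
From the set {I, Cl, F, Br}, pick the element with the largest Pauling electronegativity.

F is in period 2, group 17; Cl is in period 3, group 17; Br is in period 4, group 17; I is in period 5, group 17.
Atoms toward the upper right of the periodic table pull bonding electrons most strongly.
All are in group 17, so electronegativity increases up the group.
The largest Pauling electronegativity among these belongs to F.

F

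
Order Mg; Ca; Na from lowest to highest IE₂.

Consider each +1 ion: Mg⁺ still has 1 valence electron; Ca⁺ still has 1 valence electron; Na⁺ is the bare [Ne] core.
Pulling an electron out of a noble-gas core costs far more than removing a remaining valence electron, so Na sits at the high end of IE_2.
Valence configurations: Mg⁺ [Ne]3s¹, Ca⁺ [Ar]4s¹.
Approximate IE_2 values (kJ/mol): Mg 1451, Ca 1145, Na 4562.
Putting it together, IE_2: Ca < Mg < Na.

Ca < Mg < Na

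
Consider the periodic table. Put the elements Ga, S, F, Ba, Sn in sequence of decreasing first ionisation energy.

F, S, Sn, Ga, Ba

F is in period 2, group 17; S is in period 3, group 16; Ga is in period 4, group 13; Sn is in period 5, group 14; Ba is in period 6, group 2.
Removing the outermost electron gets harder across a period and easier down a group.
These span different periods and groups, so the two trends combine.
Ga > Ba: both effects reinforce here, so Ga is clearly the higher of the two.
Sn > Ga: the two effects oppose for this pair; the across-period effect wins (709 vs 579 kJ/mol).
S > Sn: both effects reinforce here, so S is clearly the higher of the two.
F > S: both effects reinforce here, so F is clearly the higher of the two.
For reference (kJ/mol): F 1681, S 1000, Ga 579, Sn 709, Ba 503.
So from highest to lowest: F > S > Sn > Ga > Ba.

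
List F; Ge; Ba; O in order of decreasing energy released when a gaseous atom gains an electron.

F, O, Ge, Ba

O is in period 2, group 16; F is in period 2, group 17; Ge is in period 4, group 14; Ba is in period 6, group 2.
Adding an electron releases more energy for atoms nearer the top right (short of the noble gases).
Neither a single period nor a single group — weigh both effects.
Ge > Ba: relative to Ba, both the across-period and down-group shifts push Ge's electron affinity up.
O > Ge: relative to Ge, both the across-period and down-group shifts push O's electron affinity up.
F > O: F lies to the right of O in period 2, so the across-period effect alone puts F higher.
For reference (kJ/mol): O 141, F 328, Ge 119, Ba 14.
So from highest to lowest: F > O > Ge > Ba.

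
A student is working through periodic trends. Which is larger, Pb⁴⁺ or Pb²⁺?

Both ions have Z = 82 protons, but Pb⁴⁺ has lost more electrons, so its remaining electrons feel a larger effective nuclear charge per electron and are pulled in more tightly.
Higher positive charge → smaller ion, so Pb²⁺ > Pb⁴⁺.

Pb²⁺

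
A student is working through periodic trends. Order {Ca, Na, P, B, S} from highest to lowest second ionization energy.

Na, B, S, P, Ca

The second ionization energy removes an electron from the +1 ion. For each element: Ca⁺ still has 1 valence electron; Na⁺ is the bare [Ne] core; P⁺ still has 4 valence electrons; B⁺ still has 2 valence electrons; S⁺ still has 5 valence electrons.
Pulling an electron out of a noble-gas core costs far more than removing a remaining valence electron, so Na sits at the high end of IE_2.
Valence configurations: Ca⁺ [Ar]4s¹, P⁺ [Ne]3s²3p², B⁺ [He]2s², S⁺ [Ne]3s²3p³.
The numbers (kJ/mol): Ca 1145, Na 4562, P 1907, B 2427, S 2252.
Overall IE_2 order: Ca < P < S < B < Na.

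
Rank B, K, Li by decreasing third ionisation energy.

Li > K > B

The third ionization energy removes an electron from the +2 ion. For each element: B²⁺ still has 1 valence electron; K²⁺ is already 1 electron into the core; Li²⁺ is already 1 electron into the core.
Pulling an electron out of a noble-gas core costs far more than removing a remaining valence electron, so K and Li sit at the high end of IE_3.
The numbers (kJ/mol): B 3660, K 4420, Li 11815.
Putting it together, IE_3: B < K < Li.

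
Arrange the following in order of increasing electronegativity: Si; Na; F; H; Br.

H is in period 1, group 1; F is in period 2, group 17; Na is in period 3, group 1; Si is in period 3, group 14; Br is in period 4, group 17.
Electronegativity increases across a period and decreases down a group, tracking effective nuclear charge and atomic size.
These span different periods and groups, so the two trends combine.
Si > Na: Si lies to the right of Na in period 3, so the across-period effect alone puts Si higher.
H > Si: the two effects oppose for this pair; the down-group effect wins (2.20 vs 1.90).
Br > H: period and group pull opposite ways; the across-period shift dominates (2.96 vs 2.20).
F > Br: they share group 17; the group trend gives F the larger value.
For reference (Pauling): H 2.20, F 3.98, Na 0.93, Si 1.90, Br 2.96.
So from lowest to highest: Na < Si < H < Br < F.

Na < Si < H < Br < F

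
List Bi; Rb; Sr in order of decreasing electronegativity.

Bi > Sr > Rb

Rb is in period 5, group 1; Sr is in period 5, group 2; Bi is in period 6, group 15.
EN rises left→right (higher Z_eff, smaller atoms) and falls top→bottom (larger, more shielded atoms).
These span different periods and groups, so the two trends combine.
Sr > Rb: Sr lies to the right of Rb in period 5, so the across-period effect alone puts Sr higher.
Bi > Sr: the two effects oppose for this pair; the across-period effect wins (2.02 vs 0.95).
Tabulated electronegativity (Pauling): Rb 0.82, Sr 0.95, Bi 2.02.
So from highest to lowest: Bi > Sr > Rb.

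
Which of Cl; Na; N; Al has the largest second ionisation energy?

Na

The second ionization energy removes an electron from the +1 ion. For each element: Cl⁺ still has 6 valence electrons; Na⁺ is the bare [Ne] core; N⁺ still has 4 valence electrons; Al⁺ still has 2 valence electrons.
Pulling an electron out of a noble-gas core costs far more than removing a remaining valence electron, so Na sits at the high end of IE_2.
Valence configurations: Cl⁺ [Ne]3s²3p⁴, N⁺ [He]2s²2p², Al⁺ [Ne]3s².
Approximate IE_2 values (kJ/mol): Cl 2298, Na 4562, N 2856, Al 1817.
Putting it together, IE_2: Al < Cl < N < Na.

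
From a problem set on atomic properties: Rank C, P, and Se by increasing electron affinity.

P < C < Se

C is in period 2, group 14; P is in period 3, group 15; Se is in period 4, group 16.
Electron affinity generally becomes more exothermic across a period toward the halogens and less exothermic down a group.
A diagonal step moves right (one effect) and down (the opposite effect) at once.
C > P: period and group pull opposite ways; the down-group shift dominates (122 vs 72 kJ/mol).
Se > C: period and group pull opposite ways; the across-period shift dominates (195 vs 122 kJ/mol).
Approximate values (kJ/mol): C 122, P 72, Se 195.
So from lowest to highest: P < C < Se.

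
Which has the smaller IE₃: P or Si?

The third ionization energy removes an electron from the +2 ion. For each element: P²⁺ still has 3 valence electrons; Si²⁺ still has 2 valence electrons.
All are still removing valence electrons, so compare the +2 ions as you would atoms: IE_3 generally rises across a period (higher Z_eff) and falls down a group (larger shell), subject to the usual subshell exceptions.
Valence configurations: P²⁺ [Ne]3s²3p¹, Si²⁺ [Ne]3s².
P²⁺ loses a lone 3p electron whereas Si²⁺ must break into a filled 3s² pair, so IE_3(Si) > IE_3(P) even though P has the higher nuclear charge.
The numbers (kJ/mol): P 2914, Si 3232.
Putting it together, IE_3: P < Si.

P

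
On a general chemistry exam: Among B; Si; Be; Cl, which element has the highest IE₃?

IE_3 is the cost of taking one more electron from the +2 cation: B²⁺ still has 1 valence electron; Si²⁺ still has 2 valence electrons; Be²⁺ is the bare [He] core; Cl²⁺ still has 5 valence electrons.
Breaking into a closed-shell core is much more expensive than removing a leftover valence electron — Be has the largest IE_3 here.
Valence configurations: B²⁺ [He]2s¹, Si²⁺ [Ne]3s², Cl²⁺ [Ne]3s²3p³.
The numbers (kJ/mol): B 3660, Si 3232, Be 14849, Cl 3822.
Putting it together, IE_3: Si < B < Cl < Be.

Be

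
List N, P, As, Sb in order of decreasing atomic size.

Sb > As > P > N

N is in period 2, group 15; P is in period 3, group 15; As is in period 4, group 15; Sb is in period 5, group 15.
Radius decreases left→right (rising Z_eff, same n) and increases top→bottom (higher n).
All are in group 15, so atomic radius increases down the group.
So from largest to smallest: Sb > As > P > N.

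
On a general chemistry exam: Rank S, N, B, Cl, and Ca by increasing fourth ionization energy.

The fourth ionization energy removes an electron from the +3 ion. For each element: S³⁺ still has 3 valence electrons; N³⁺ still has 2 valence electrons; B³⁺ is the bare [He] core; Cl³⁺ still has 4 valence electrons; Ca³⁺ is already 1 electron into the core.
Usually core removal costs more than valence removal, but here the competition is close: a tightly held n=2 valence electron can cost more to remove than an n=3 core electron, so the actual values have to decide it.
Valence configurations: S³⁺ [Ne]3s²3p¹, N³⁺ [He]2s², Cl³⁺ [Ne]3s²3p².
Approximate IE_4 values (kJ/mol): S 4556, N 7475, B 25026, Cl 5159, Ca 6491.
Putting it together, IE_4: S < Cl < Ca < N < B.

S, Cl, Ca, N, B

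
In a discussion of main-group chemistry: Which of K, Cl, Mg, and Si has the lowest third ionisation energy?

Si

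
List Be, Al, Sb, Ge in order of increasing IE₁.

Al < Ge < Sb < Be

Be is in period 2, group 2; Al is in period 3, group 13; Ge is in period 4, group 14; Sb is in period 5, group 15.
Across a period the outer electron is held more tightly (higher IE₁); down a group it sits in a higher shell, more shielded, and comes off more easily.
A diagonal step moves right (one effect) and down (the opposite effect) at once.
Ge > Al: the two effects oppose for this pair; the across-period effect wins (762 vs 578 kJ/mol).
Sb > Ge: period and group pull opposite ways; the across-period shift dominates (831 vs 762 kJ/mol).
Be > Sb: period and group pull opposite ways; the down-group shift dominates (900 vs 831 kJ/mol).
Tabulated first ionization energy (kJ/mol): Be 900, Al 578, Ge 762, Sb 831.
So from lowest to highest: Al < Ge < Sb < Be.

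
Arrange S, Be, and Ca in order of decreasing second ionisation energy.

S > Be > Ca

The second ionization energy removes an electron from the +1 ion. For each element: S⁺ still has 5 valence electrons; Be⁺ still has 1 valence electron; Ca⁺ still has 1 valence electron.
All are still removing valence electrons, so compare the +1 ions as you would atoms: IE_2 generally rises across a period (higher Z_eff) and falls down a group (larger shell), subject to the usual subshell exceptions.
Valence configurations: S⁺ [Ne]3s²3p³, Be⁺ [He]2s¹, Ca⁺ [Ar]4s¹.
Approximate IE_2 values (kJ/mol): S 2252, Be 1757, Ca 1145.
So the second ionization energies run Ca < Be < S.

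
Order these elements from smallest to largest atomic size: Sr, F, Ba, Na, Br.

F is in period 2, group 17; Na is in period 3, group 1; Br is in period 4, group 17; Sr is in period 5, group 2; Ba is in period 6, group 2.
Across a period the added protons contract the valence shell; down a group each new principal shell makes the atom larger.
These span different periods and groups, so the two trends combine.
Br > F: they share group 17; the group trend gives Br the larger value.
Na > Br: period and group pull opposite ways; the across-period shift dominates (155 vs 114 pm).
Sr > Na: the two effects oppose for this pair; the down-group effect wins (185 vs 155 pm).
Ba > Sr: Ba sits below Sr in group 2, so the down-group effect alone puts Ba larger.
Tabulated atomic radius (pm): F 64, Na 155, Br 114, Sr 185, Ba 196.
So from smallest to largest: F < Br < Na < Sr < Ba.

F, Br, Na, Sr, Ba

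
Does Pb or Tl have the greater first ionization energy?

Pb

Tl is in period 6, group 13; Pb is in period 6, group 14.
First ionization energy rises across a period (greater Z_eff holds electrons more tightly) and falls down a group (valence electrons are farther from the nucleus).
All lie in period 6, so first ionization energy increases left to right.
So Pb has the greater first ionization energy (Pb > Tl).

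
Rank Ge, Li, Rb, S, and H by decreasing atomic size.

Rb, Li, Ge, S, H

Radius decreases left→right (rising Z_eff, same n) and increases top→bottom (higher n).
Neither a single period nor a single group — weigh both effects.
S > H: period and group pull opposite ways; the down-group shift dominates (103 vs 32 pm).
Ge > S: both effects reinforce here, so Ge is clearly the larger of the two.
Li > Ge: period and group pull opposite ways; the across-period shift dominates (133 vs 121 pm).
Rb > Li: they share group 1; the group trend gives Rb the larger value.
Tabulated atomic radius (pm): H 32, Li 133, S 103, Ge 121, Rb 210.
So from largest to smallest: Rb > Li > Ge > S > H.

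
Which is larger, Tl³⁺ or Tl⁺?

Both ions have Z = 81 protons, but Tl³⁺ has lost more electrons, so its remaining electrons feel a larger effective nuclear charge per electron and are pulled in more tightly.
Higher positive charge → smaller ion, so Tl⁺ > Tl³⁺.

Tl⁺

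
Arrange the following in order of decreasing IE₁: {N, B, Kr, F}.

F, N, Kr, B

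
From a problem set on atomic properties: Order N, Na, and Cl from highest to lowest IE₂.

Na, N, Cl

The second ionization energy removes an electron from the +1 ion. For each element: N⁺ still has 4 valence electrons; Na⁺ is the bare [Ne] core; Cl⁺ still has 6 valence electrons.
Breaking into a closed-shell core is much more expensive than removing a leftover valence electron — Na has the largest IE_2 here.
Valence configurations: N⁺ [He]2s²2p², Cl⁺ [Ne]3s²3p⁴.
Approximate IE_2 values (kJ/mol): N 2856, Na 4562, Cl 2298.
Hence IE_2: Cl < N < Na.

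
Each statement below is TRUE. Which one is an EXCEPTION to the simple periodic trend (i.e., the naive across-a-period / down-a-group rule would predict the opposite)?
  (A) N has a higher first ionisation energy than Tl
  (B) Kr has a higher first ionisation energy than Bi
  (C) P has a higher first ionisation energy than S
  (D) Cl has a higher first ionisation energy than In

The general trend: first ionisation energy increases across a period and decreases down a group.
(A) N (period 2, group 15) vs Tl (period 6, group 13): the stated order agrees with the simple trend.
(B) Kr (period 4, group 18) vs Bi (period 6, group 15): the stated order agrees with the simple trend.
(C) P (period 3, group 15) vs S (period 3, group 16): the stated order contradicts the simple trend.
(D) Cl (period 3, group 17) vs In (period 5, group 13): the stated order agrees with the simple trend.
The exception is (C): S (3p⁴) ionizes more easily than half-filled P (3p³) because the paired 3p electron in S is pushed out by e⁻–e⁻ repulsion.

(C)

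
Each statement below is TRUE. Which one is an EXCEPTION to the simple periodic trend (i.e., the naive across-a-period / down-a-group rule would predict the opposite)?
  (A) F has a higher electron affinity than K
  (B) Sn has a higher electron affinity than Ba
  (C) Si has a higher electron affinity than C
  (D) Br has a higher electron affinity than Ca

(C)

The general trend: electron affinity increases across a period and decreases down a group.
(A) F (period 2, group 17) vs K (period 4, group 1): the stated order agrees with the simple trend.
(B) Sn (period 5, group 14) vs Ba (period 6, group 2): the stated order agrees with the simple trend.
(C) Si (period 3, group 14) vs C (period 2, group 14): the stated order contradicts the simple trend.
(D) Br (period 4, group 17) vs Ca (period 4, group 2): the stated order agrees with the simple trend.
The exception is (C): Si's larger, more diffuse 3p orbitals accept an added electron slightly more readily than C's compact 2p.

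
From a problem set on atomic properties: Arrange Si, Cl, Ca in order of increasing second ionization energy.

Ca, Si, Cl

After 1 electron has been removed, what remains? Si⁺ still has 3 valence electrons; Cl⁺ still has 6 valence electrons; Ca⁺ still has 1 valence electron.
All are still removing valence electrons, so compare the +1 ions as you would atoms: IE_2 generally rises across a period (higher Z_eff) and falls down a group (larger shell), subject to the usual subshell exceptions.
Valence configurations: Si⁺ [Ne]3s²3p¹, Cl⁺ [Ne]3s²3p⁴, Ca⁺ [Ar]4s¹.
Tabulated IE_2 (kJ/mol): Si 1577, Cl 2298, Ca 1145.
Putting it together, IE_2: Ca < Si < Cl.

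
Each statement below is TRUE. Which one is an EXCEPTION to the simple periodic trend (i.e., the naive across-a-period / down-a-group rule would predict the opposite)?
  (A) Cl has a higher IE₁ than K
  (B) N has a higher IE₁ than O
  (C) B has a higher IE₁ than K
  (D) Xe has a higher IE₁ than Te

(B)

The general trend: IE₁ increases across a period and decreases down a group.
(A) Cl (period 3, group 17) vs K (period 4, group 1): the stated order agrees with the simple trend.
(B) N (period 2, group 15) vs O (period 2, group 16): the stated order contradicts the simple trend.
(C) B (period 2, group 13) vs K (period 4, group 1): the stated order agrees with the simple trend.
(D) Xe (period 5, group 18) vs Te (period 5, group 16): the stated order agrees with the simple trend.
The exception is (B): pairing an electron in O's 2p⁴ costs repulsion energy, so O ionizes more easily than half-filled N (2p³).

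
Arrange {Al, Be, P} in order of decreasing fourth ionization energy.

Be > Al > P

IE_4 is the cost of taking one more electron from the +3 cation: Al³⁺ is the bare [Ne] core; Be³⁺ is already 1 electron into the core; P³⁺ still has 2 valence electrons.
Core electrons are held far more tightly than valence electrons, so Al and Be top the IE_4 order.
Approximate IE_4 values (kJ/mol): Al 11577, Be 21007, P 4964.
Overall IE_4 order: P < Al < Be.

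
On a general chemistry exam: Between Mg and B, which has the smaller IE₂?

Mg

IE_2 is the cost of taking one more electron from the +1 cation: Mg⁺ still has 1 valence electron; B⁺ still has 2 valence electrons.
All are still removing valence electrons, so compare the +1 ions as you would atoms: IE_2 generally rises across a period (higher Z_eff) and falls down a group (larger shell), subject to the usual subshell exceptions.
Valence configurations: Mg⁺ [Ne]3s¹, B⁺ [He]2s².
Tabulated IE_2 (kJ/mol): Mg 1451, B 2427.
So the second ionization energies run Mg < B.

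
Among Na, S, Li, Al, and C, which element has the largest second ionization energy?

Li

Consider each +1 ion: Na⁺ is the bare [Ne] core; S⁺ still has 5 valence electrons; Li⁺ is the bare [He] core; Al⁺ still has 2 valence electrons; C⁺ still has 3 valence electrons.
Pulling an electron out of a noble-gas core costs far more than removing a remaining valence electron, so Na and Li sit at the high end of IE_2.
Valence configurations: S⁺ [Ne]3s²3p³, Al⁺ [Ne]3s², C⁺ [He]2s²2p¹.
Approximate IE_2 values (kJ/mol): Na 4562, S 2252, Li 7298, Al 1817, C 2353.
Hence IE_2: Al < S < C < Na < Li.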